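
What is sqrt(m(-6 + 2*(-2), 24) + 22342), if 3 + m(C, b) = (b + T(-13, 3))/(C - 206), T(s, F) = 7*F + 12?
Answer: sqrt(3216778)/12 ≈ 149.46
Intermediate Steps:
T(s, F) = 12 + 7*F
m(C, b) = -3 + (33 + b)/(-206 + C) (m(C, b) = -3 + (b + (12 + 7*3))/(C - 206) = -3 + (b + (12 + 21))/(-206 + C) = -3 + (b + 33)/(-206 + C) = -3 + (33 + b)/(-206 + C))
sqrt(m(-6 + 2*(-2), 24) + 22342) = sqrt((651 + 24 - 3*(-6 + 2*(-2)))/(-206 + (-6 + 2*(-2))) + 22342) = sqrt((651 + 24 - 3*(-6 - 4))/(-206 + (-6 - 4)) + 22342) = sqrt((651 + 24 - 3*(-10))/(-206 - 10) + 22342) = sqrt((651 + 24 + 30)/(-216) + 22342) = sqrt(-1/216*705 + 22342) = sqrt(-235/72 + 22342) = sqrt(1608389/72) = sqrt(3216778)/12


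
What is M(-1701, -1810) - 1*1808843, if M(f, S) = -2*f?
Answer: -1805441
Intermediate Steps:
M(-1701, -1810) - 1*1808843 = -2*(-1701) - 1*1808843 = 3402 - 1808843 = -1805441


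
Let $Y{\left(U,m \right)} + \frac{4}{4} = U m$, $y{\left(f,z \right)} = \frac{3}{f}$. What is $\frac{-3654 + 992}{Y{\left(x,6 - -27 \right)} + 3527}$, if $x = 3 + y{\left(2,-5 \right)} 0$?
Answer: $- \frac{2662}{3625} \approx -0.73434$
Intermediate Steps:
$x = 3$ ($x = 3 + \frac{3}{2} \cdot 0 = 3 + 0 = 3$)
$Y{\left(U,m \right)} = -1 + U m$
$\frac{-3654 + 992}{Y{\left(x,6 - -27 \right)} + 3527} = \frac{-3654 + 992}{\left(-1 + 3 \left(6 - -27\right)\right) + 3527} = - \frac{2662}{\left(-1 + 3 \left(6 + 27\right)\right) + 3527} = - \frac{2662}{\left(-1 + 3 \cdot 33\right) + 3527} = - \frac{2662}{\left(-1 + 99\right) + 3527} = - \frac{2662}{98 + 3527} = - \frac{2662}{3625}$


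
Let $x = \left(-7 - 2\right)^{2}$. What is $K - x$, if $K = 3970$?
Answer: $3889$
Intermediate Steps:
$x = 81$ ($x = \left(-9\right)^{2} = 81$)
$K - x = 3970 - 81 = 3889$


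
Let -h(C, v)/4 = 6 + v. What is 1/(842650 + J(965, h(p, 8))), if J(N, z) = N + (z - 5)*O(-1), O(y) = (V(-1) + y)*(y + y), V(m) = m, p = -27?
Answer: 1/843371 ≈ 1.1857e-6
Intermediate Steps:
h(C, v) = -24 - 4*v (h(C, v) = -4*(6 + v) = -24 - 4*v)
O(y) = 2*y*(-1 + y) (O(y) = (-1 + y)*(y + y) = (-1 + y)*(2*y) = 2*y*(-1 + y))
J(N, z) = -20 + N + 4*z (J(N, z) = N + (z - 5)*(2*(-1)*(-1 - 1)) = N + (-5 + z)*(2*(-1)*(-2)) = N + (-5 + z)*4 = N + (-20 + 4*z) = -20 + N + 4*z)
1/(842650 + J(965, h(p, 8))) = 1/(842650 + (-20 + 965 + 4*(-24 - 4*8))) = 1/(842650 + (-20 + 965 + 4*(-24 - 32))) = 1/(842650 + (-20 + 965 + 4*(-56))) = 1/(842650 + (-20 + 965 - 224)) = 1/(842650 + 721) = 1/843371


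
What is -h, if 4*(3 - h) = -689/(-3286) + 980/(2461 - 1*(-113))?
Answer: -910417/319176 ≈ -2.8524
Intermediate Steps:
h = 910417/319176 (h = 3 - (-689/(-3286) + 980/(2461 - 1*(-113)))/4 = 3 - (-689*(-1/3286) + 980/(2461 + 113))/4 = 3 - (13/62 + 980/2574)/4 = 3 - (13/62 + 980*(1/2574))/4 = 3 - (13/62 + 490/1287)/4 = 3 - ¼*47111/79794 = 3 - 47111/319176 = 910417/319176 ≈ 2.8524)
-h = -1*910417/319176 = -910417/319176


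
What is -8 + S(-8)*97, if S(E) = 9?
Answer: 865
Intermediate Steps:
-8 + S(-8)*97 = -8 + 9*97 = -8 + 873 = 865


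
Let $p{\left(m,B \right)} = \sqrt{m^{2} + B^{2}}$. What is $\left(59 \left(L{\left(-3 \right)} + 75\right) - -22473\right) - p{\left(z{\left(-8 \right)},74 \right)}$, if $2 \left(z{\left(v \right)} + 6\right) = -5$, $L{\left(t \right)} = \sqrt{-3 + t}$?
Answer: $26898 - \frac{\sqrt{22193}}{2} + 59 i \sqrt{6} \approx 26824.0 + 144.52 i$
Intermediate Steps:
$z{\left(v \right)} = - \frac{17}{2}$ ($z{\left(v \right)} = -6 + \frac{1}{2} \left(-5\right) = -6 - \frac{5}{2} = - \frac{17}{2}$)
$p{\left(m,B \right)} = \sqrt{B^{2} + m^{2}}$
$\left(59 \left(L{\left(-3 \right)} + 75\right) - -22473\right) - p{\left(z{\left(-8 \right)},74 \right)} = \left(59 \left(\sqrt{-3 - 3} + 75\right) - -22473\right) - \sqrt{74^{2} + \left(- \frac{17}{2}\right)^{2}} = \left(59 \left(\sqrt{-6} + 75\right) + 22473\right) - \sqrt{5476 + \frac{289}{4}} = \left(59 \left(i \sqrt{6} + 75\right) + 22473\right) - \sqrt{\frac{22193}{4}} = \left(59 \left(75 + i \sqrt{6}\right) + 22473\right) - \frac{\sqrt{22193}}{2} = \left(\left(4425 + 59 i \sqrt{6}\right) + 22473\right) - \frac{\sqrt{22193}}{2} = \left(26898 + 59 i \sqrt{6}\right) - \frac{\sqrt{22193}}{2} = 26898 - \frac{\sqrt{22193}}{2} + 59 i \sqrt{6}$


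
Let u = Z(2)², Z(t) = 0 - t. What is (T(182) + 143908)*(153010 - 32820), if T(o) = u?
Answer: 17296783280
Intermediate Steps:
Z(t) = -t
u = 4 (u = (-1*2)² = (-2)² = 4)
T(o) = 4
(T(182) + 143908)*(153010 - 32820) = (4 + 143908)*(153010 - 32820) = 143912*120190 = 17296783280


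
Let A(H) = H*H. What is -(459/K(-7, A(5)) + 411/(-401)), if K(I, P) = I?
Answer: 186936/2807 ≈ 66.596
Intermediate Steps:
A(H) = H²
-(459/K(-7, A(5)) + 411/(-401)) = -(459/(-7) + 411/(-401)) = -(459*(-⅐) + 411*(-1/401)) = -(-459/7 - 411/401) = -1*(-186936/2807) = 186936/2807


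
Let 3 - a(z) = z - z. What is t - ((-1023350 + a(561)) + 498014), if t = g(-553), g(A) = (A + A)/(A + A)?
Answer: 525334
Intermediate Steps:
a(z) = 3 (a(z) = 3 - (z - z) = 3 - 1*0 = 3 + 0 = 3)
g(A) = 1 (g(A) = (2*A)/((2*A)) = (2*A)*(1/(2*A)) = 1)
t = 1
t - ((-1023350 + a(561)) + 498014) = 1 - ((-1023350 + 3) + 498014) = 1 - (-1023347 + 498014) = 1 - 1*(-525333) = 1 + 525333 = 525334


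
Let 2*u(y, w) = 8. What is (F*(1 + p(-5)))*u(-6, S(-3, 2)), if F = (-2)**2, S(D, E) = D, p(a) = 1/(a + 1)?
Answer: 12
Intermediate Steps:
p(a) = 1/(1 + a)
F = 4
u(y, w) = 4 (u(y, w) = (1/2)*8 = 4)
(F*(1 + p(-5)))*u(-6, S(-3, 2)) = (4*(1 + 1/(1 - 5)))*4 = (4*(1 + 1/(-4)))*4 = (4*(1 - 1/4))*4 = (4*(3/4))*4 = 3*4 = 12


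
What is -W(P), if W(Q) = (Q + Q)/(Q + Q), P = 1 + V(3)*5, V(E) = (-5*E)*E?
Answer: -1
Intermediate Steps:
V(E) = -5*E²
P = -224 (P = 1 - 5*3²*5 = 1 - 5*9*5 = 1 - 45*5 = 1 - 225 = -224)
W(Q) = 1 (W(Q) = (2*Q)/((2*Q)) = (2*Q)*(1/(2*Q)) = 1)
-W(P) = -1*1 = -1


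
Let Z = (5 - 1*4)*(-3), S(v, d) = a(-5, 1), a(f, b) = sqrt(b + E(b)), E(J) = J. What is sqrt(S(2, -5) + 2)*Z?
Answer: -3*sqrt(2 + sqrt(2)) ≈ -5.5433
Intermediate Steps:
a(f, b) = sqrt(2)*sqrt(b) (a(f, b) = sqrt(b + b) = sqrt(2*b) = sqrt(2)*sqrt(b))
S(v, d) = sqrt(2) (S(v, d) = sqrt(2)*sqrt(1) = sqrt(2)*1 = sqrt(2))
Z = -3 (Z = (5 - 4)*(-3) = 1*(-3) = -3)
sqrt(S(2, -5) + 2)*Z = sqrt(sqrt(2) + 2)*(-3) = sqrt(2 + sqrt(2))*(-3) = -3*sqrt(2 + sqrt(2))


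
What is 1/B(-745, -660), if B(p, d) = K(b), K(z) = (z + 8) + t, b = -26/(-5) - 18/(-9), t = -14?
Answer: 5/6 ≈ 0.83333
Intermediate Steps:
b = 36/5 (b = -26*(-1/5) - 18*(-1/9) = 26/5 + 2 = 36/5 ≈ 7.2000)
K(z) = -6 + z (K(z) = (z + 8) - 14 = (8 + z) - 14 = -6 + z)
B(p, d) = 6/5 (B(p, d) = -6 + 36/5 = 6/5)
1/B(-745, -660) = 1/(6/5) = 5/6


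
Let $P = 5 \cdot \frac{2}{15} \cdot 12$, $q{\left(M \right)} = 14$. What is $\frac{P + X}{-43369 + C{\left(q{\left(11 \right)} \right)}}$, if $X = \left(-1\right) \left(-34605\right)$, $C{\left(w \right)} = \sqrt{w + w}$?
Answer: $- \frac{1501131197}{1880870133} - \frac{69226 \sqrt{7}}{1880870133} \approx -0.7982$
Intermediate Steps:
$C{\left(w \right)} = \sqrt{2} \sqrt{w}$ ($C{\left(w \right)} = \sqrt{2 w} = \sqrt{2} \sqrt{w}$)
$P = 8$ ($P = 5 \cdot 2 \cdot \frac{1}{15} \cdot 12 = 5 \cdot \frac{2}{15} \cdot 12 = \frac{2}{3} \cdot 12 = 8$)
$X = 34605$
$\frac{P + X}{-43369 + C{\left(q{\left(11 \right)} \right)}} = \frac{8 + 34605}{-43369 + \sqrt{2} \sqrt{14}} = \frac{34613}{-43369 + 2 \sqrt{7}}$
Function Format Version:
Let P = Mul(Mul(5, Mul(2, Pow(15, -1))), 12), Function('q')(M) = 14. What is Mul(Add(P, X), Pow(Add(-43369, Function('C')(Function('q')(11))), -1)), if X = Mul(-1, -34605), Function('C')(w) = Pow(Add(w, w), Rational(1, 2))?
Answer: Add(Rational(-1501131197, 1880870133), Mul(Rational(-69226, 1880870133), Pow(7, Rational(1, 2)))) ≈ -0.79820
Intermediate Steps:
Function('C')(w) = Mul(Pow(2, Rational(1, 2)), Pow(w, Rational(1, 2))) (Function('C')(w) = Pow(Mul(2, w), Rational(1, 2)) = Mul(Pow(2, Rational(1, 2)), Pow(w, Rational(1, 2))))
P = 8 (P = Mul(Mul(5, Mul(2, Rational(1, 15))), 12) = Mul(Mul(5, Rational(2, 15)), 12) = Mul(Rational(2, 3), 12) = 8)
X = 34605
Mul(Add(P, X), Pow(Add(-43369, Function('C')(Function('q')(11))), -1)) = Mul(Add(8, 34605), Pow(Add(-43369, Mul(Pow(2, Rational(1, 2)), Pow(14, Rational(1, 2)))), -1)) = Mul(34613, Pow(Add(-43369, Mul(2, Pow(7, Rational(1, 2)))), -1))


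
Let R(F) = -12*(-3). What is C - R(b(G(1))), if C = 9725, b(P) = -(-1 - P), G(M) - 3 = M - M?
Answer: 9689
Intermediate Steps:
G(M) = 3 (G(M) = 3 + (M - M) = 3 + 0 = 3)
b(P) = 1 + P
R(F) = 36
C - R(b(G(1))) = 9725 - 1*36 = 9725 - 36 = 9689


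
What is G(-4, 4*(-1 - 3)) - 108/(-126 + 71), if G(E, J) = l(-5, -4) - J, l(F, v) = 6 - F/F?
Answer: 1263/55 ≈ 22.964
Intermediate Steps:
l(F, v) = 5 (l(F, v) = 6 - 1*1 = 6 - 1 = 5)
G(E, J) = 5 - J
G(-4, 4*(-1 - 3)) - 108/(-126 + 71) = (5 - 4*(-1 - 3)) - 108/(-126 + 71) = (5 - 4*(-4)) - 108/(-55) = (5 - 1*(-16)) - 1/55*(-108) = (5 + 16) + 108/55 = 21 + 108/55 = 1263/55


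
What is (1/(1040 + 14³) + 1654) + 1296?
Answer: 11162801/3784 ≈ 2950.0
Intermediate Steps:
(1/(1040 + 14³) + 1654) + 1296 = (1/(1040 + 2744) + 1654) + 1296 = (1/3784 + 1654) + 1296 = 6258737/3784 + 1296 = 11162801/3784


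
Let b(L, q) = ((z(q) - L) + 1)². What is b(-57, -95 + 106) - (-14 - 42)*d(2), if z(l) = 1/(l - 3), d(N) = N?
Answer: 223393/64 ≈ 3490.5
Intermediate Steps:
z(l) = 1/(-3 + l)
b(L, q) = (1 + 1/(-3 + q) - L)² (b(L, q) = ((1/(-3 + q) - L) + 1)² = (1 + 1/(-3 + q) - L)²)
b(-57, -95 + 106) - (-14 - 42)*d(2) = (1 + (1 - 1*(-57))*(-3 + (-95 + 106)))²/(-3 + (-95 + 106))² - (-14 - 42)*2 = (1 + (1 + 57)*(-3 + 11))²/(-3 + 11)² - (-56)*2 = (1 + 58*8)²/8² - 1*(-112) = (1 + 464)²*(1/64) + 112 = 465²*(1/64) + 112 = 216225*(1/64) + 112 = 216225/64 + 112 = 223393/64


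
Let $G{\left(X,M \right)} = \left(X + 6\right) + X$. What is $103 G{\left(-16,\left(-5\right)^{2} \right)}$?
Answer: $-2678$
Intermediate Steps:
$G{\left(X,M \right)} = 6 + 2 X$ ($G{\left(X,M \right)} = \left(6 + X\right) + X = 6 + 2 X$)
$103 G{\left(-16,\left(-5\right)^{2} \right)} = 103 \left(6 + 2 \left(-16\right)\right) = 103 \left(6 - 32\right) = 103 \left(-26\right) = -2678$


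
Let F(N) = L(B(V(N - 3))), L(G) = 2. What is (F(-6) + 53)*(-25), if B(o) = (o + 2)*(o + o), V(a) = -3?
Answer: -1375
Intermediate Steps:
B(o) = 2*o*(2 + o) (B(o) = (2 + o)*(2*o) = 2*o*(2 + o))
F(N) = 2
(F(-6) + 53)*(-25) = (2 + 53)*(-25) = 55*(-25) = -1375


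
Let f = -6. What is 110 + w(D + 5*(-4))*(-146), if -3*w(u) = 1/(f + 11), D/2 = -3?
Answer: 1796/15 ≈ 119.73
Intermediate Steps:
D = -6 (D = 2*(-3) = -6)
w(u) = -1/15 (w(u) = -1/(3*(-6 + 11)) = -1/3/5 = -1/3*1/5 = -1/15)
110 + w(D + 5*(-4))*(-146) = 110 - 1/15*(-146) = 110 + 146/15 = 1796/15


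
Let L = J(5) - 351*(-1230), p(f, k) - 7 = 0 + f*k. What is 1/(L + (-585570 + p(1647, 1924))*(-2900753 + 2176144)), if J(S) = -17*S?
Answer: -1/1871856636740 ≈ -5.3423e-13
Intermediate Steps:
p(f, k) = 7 + f*k (p(f, k) = 7 + (0 + f*k) = 7 + f*k)
L = 431645 (L = -17*5 - 351*(-1230) = -85 + 431730 = 431645)
1/(L + (-585570 + p(1647, 1924))*(-2900753 + 2176144)) = 1/(431645 + (-585570 + (7 + 1647*1924))*(-2900753 + 2176144)) = 1/(431645 + (-585570 + (7 + 3168828))*(-724609)) = 1/(431645 + (-585570 + 3168835)*(-724609)) = 1/(431645 + 2583265*(-724609)) = 1/(431645 - 1871857068385) = 1/(-1871856636740) = -1/1871856636740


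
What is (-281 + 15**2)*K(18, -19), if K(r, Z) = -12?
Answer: 672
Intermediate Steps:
(-281 + 15**2)*K(18, -19) = (-281 + 15**2)*(-12) = (-281 + 225)*(-12) = -56*(-12) = 672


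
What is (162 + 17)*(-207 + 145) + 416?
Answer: -10682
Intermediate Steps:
(162 + 17)*(-207 + 145) + 416 = 179*(-62) + 416 = -11098 + 416 = -10682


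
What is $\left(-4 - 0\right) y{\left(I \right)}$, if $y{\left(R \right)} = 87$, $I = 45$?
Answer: $-348$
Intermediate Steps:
$\left(-4 - 0\right) y{\left(I \right)} = \left(-4 - 0\right) 87 = \left(-4 + 0\right) 87 = \left(-4\right) 87 = -348$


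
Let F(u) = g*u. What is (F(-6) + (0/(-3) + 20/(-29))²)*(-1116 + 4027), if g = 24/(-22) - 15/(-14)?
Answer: 111692159/64757 ≈ 1724.8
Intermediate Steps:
g = -3/154 (g = 24*(-1/22) - 15*(-1/14) = -12/11 + 15/14 = -3/154 ≈ -0.019481)
F(u) = -3*u/154
(F(-6) + (0/(-3) + 20/(-29))²)*(-1116 + 4027) = (-3/154*(-6) + (0/(-3) + 20/(-29))²)*(-1116 + 4027) = (9/77 + (0*(-⅓) + 20*(-1/29))²)*2911 = (9/77 + (0 - 20/29)²)*2911 = (9/77 + (-20/29)²)*2911 = (9/77 + 400/841)*2911 = (38369/64757)*2911 = 111692159/64757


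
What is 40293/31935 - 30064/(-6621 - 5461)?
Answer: 241152311/64306445 ≈ 3.7500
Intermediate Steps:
40293/31935 - 30064/(-6621 - 5461) = 40293*(1/31935) - 30064/(-12082) = 13431/10645 - 30064*(-1/12082) = 13431/10645 + 15032/6041 = 241152311/64306445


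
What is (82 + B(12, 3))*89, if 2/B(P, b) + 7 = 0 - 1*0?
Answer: 50908/7 ≈ 7272.6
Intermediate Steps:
B(P, b) = -2/7 (B(P, b) = 2/(-7 + (0 - 1*0)) = 2/(-7 + (0 + 0)) = 2/(-7 + 0) = 2/(-7) = 2*(-⅐) = -2/7)
(82 + B(12, 3))*89 = (82 - 2/7)*89 = (572/7)*89 = 50908/7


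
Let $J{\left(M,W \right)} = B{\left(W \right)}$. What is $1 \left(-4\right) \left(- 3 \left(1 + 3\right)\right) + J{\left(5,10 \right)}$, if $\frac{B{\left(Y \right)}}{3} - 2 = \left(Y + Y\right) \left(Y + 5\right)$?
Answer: $954$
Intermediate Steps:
$B{\left(Y \right)} = 6 + 6 Y \left(5 + Y\right)$ ($B{\left(Y \right)} = 6 + 3 \left(Y + Y\right) \left(Y + 5\right) = 6 + 3 \cdot 2 Y \left(5 + Y\right) = 6 + 6 Y \left(5 + Y\right)$)
$J{\left(M,W \right)} = 6 + 6 W^{2} + 30 W$
$1 \left(-4\right) \left(- 3 \left(1 + 3\right)\right) + J{\left(5,10 \right)} = 1 \left(-4\right) \left(- 3 \left(1 + 3\right)\right) + \left(6 + 6 \cdot 10^{2} + 30 \cdot 10\right) = - 4 \left(\left(-3\right) 4\right) + \left(6 + 6 \cdot 100 + 300\right) = \left(-4\right) \left(-12\right) + \left(6 + 600 + 300\right) = 48 + 906 = 954$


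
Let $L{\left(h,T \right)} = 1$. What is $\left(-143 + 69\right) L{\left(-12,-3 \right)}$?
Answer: $-74$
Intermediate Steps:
$\left(-143 + 69\right) L{\left(-12,-3 \right)} = \left(-143 + 69\right) 1 = \left(-74\right) 1 = -74$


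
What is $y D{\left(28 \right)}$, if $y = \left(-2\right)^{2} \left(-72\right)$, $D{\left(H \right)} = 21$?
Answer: $-6048$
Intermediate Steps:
$y = -288$ ($y = 4 \left(-72\right) = -288$)
$y D{\left(28 \right)} = \left(-288\right) 21 = -6048$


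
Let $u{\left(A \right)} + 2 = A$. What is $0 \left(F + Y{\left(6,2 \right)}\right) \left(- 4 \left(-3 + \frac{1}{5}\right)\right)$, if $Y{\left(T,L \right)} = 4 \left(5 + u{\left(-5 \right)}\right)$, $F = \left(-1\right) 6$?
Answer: $0$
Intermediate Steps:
$u{\left(A \right)} = -2 + A$
$F = -6$
$Y{\left(T,L \right)} = -8$ ($Y{\left(T,L \right)} = 4 \left(5 - 7\right) = 4 \left(-2\right) = -8$)
$0 \left(F + Y{\left(6,2 \right)}\right) \left(- 4 \left(-3 + \frac{1}{5}\right)\right) = 0 \left(-6 - 8\right) \left(- 4 \left(-3 + \frac{1}{5}\right)\right) = 0 \left(-14\right) \left(- 4 \left(-3 + \frac{1}{5}\right)\right) = 0 \left(\left(-4\right) \left(- \frac{14}{5}\right)\right) = 0 \cdot \frac{56}{5} = 0$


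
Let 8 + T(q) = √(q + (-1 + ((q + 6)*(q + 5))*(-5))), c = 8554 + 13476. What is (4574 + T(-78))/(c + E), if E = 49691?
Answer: 1522/23907 + I*√26359/71721 ≈ 0.063663 + 0.0022637*I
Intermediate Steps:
c = 22030
T(q) = -8 + √(-1 + q - 5*(5 + q)*(6 + q)) (T(q) = -8 + √(q + (-1 + ((q + 6)*(q + 5))*(-5))) = -8 + √(q + (-1 + ((6 + q)*(5 + q))*(-5))) = -8 + √(q + (-1 + ((5 + q)*(6 + q))*(-5))) = -8 + √(q + (-1 - 5*(5 + q)*(6 + q))) = -8 + √(-1 + q - 5*(5 + q)*(6 + q)))
(4574 + T(-78))/(c + E) = (4574 + (-8 + √(-151 - 54*(-78) - 5*(-78)²)))/(22030 + 49691) = (4574 + (-8 + √(-151 + 4212 - 5*6084)))/71721 = (4574 + (-8 + √(-151 + 4212 - 30420)))*(1/71721) = (4574 + (-8 + √(-26359)))*(1/71721) = (4574 + (-8 + I*√26359))*(1/71721) = (4566 + I*√26359)*(1/71721) = 1522/23907 + I*√26359/71721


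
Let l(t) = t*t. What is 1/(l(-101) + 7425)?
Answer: 1/17626 ≈ 5.6734e-5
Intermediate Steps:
l(t) = t²
1/(l(-101) + 7425) = 1/((-101)² + 7425) = 1/(10201 + 7425) = 1/17626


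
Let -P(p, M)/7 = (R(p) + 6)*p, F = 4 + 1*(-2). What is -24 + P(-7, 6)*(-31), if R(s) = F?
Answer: -12176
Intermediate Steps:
F = 2 (F = 4 - 2 = 2)
R(s) = 2
P(p, M) = -56*p (P(p, M) = -7*(2 + 6)*p = -56*p)
-24 + P(-7, 6)*(-31) = -24 - 56*(-7)*(-31) = -24 + 392*(-31) = -24 - 12152 = -12176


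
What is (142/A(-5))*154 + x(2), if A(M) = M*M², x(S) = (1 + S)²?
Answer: -20743/125 ≈ -165.94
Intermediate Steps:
A(M) = M³
(142/A(-5))*154 + x(2) = (142/((-5)³))*154 + (1 + 2)² = (142/(-125))*154 + 3² = (142*(-1/125))*154 + 9 = -142/125*154 + 9 = -21868/125 + 9 = -20743/125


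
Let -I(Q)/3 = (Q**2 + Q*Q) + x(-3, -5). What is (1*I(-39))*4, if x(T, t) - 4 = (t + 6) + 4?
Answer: -36612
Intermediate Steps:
x(T, t) = 14 + t (x(T, t) = 4 + ((t + 6) + 4) = 4 + ((6 + t) + 4) = 4 + (10 + t) = 14 + t)
I(Q) = -27 - 6*Q**2 (I(Q) = -3*((Q**2 + Q*Q) + (14 - 5)) = -3*((Q**2 + Q**2) + 9) = -3*(2*Q**2 + 9) = -3*(9 + 2*Q**2) = -27 - 6*Q**2)
(1*I(-39))*4 = (1*(-27 - 6*(-39)**2))*4 = (1*(-27 - 6*1521))*4 = (1*(-27 - 9126))*4 = (1*(-9153))*4 = -9153*4 = -36612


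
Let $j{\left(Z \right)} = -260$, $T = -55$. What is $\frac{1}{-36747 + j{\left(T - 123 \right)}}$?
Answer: $- \frac{1}{37007} \approx -2.7022 \cdot 10^{-5}$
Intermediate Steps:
$\frac{1}{-36747 + j{\left(T - 123 \right)}} = \frac{1}{-36747 - 260} = \frac{1}{-37007} = - \frac{1}{37007}$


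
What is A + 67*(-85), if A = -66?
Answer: -5761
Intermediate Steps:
A + 67*(-85) = -66 + 67*(-85) = -66 - 5695 = -5761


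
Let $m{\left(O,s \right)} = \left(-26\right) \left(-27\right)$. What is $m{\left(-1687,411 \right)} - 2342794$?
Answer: $-2342092$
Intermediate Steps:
$m{\left(O,s \right)} = 702$
$m{\left(-1687,411 \right)} - 2342794 = 702 - 2342794 = -2342092$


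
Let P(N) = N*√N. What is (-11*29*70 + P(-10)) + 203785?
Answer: 181455 - 10*I*√10 ≈ 1.8146e+5 - 31.623*I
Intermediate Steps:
P(N) = N^(3/2)
(-11*29*70 + P(-10)) + 203785 = (-11*29*70 + (-10)^(3/2)) + 203785 = (-319*70 - 10*I*√10) + 203785 = (-22330 - 10*I*√10) + 203785 = 181455 - 10*I*√10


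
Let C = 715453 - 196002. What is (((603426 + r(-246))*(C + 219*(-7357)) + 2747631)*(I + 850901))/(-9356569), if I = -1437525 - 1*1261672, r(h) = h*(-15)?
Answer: -1225060231879603176/9356569 ≈ -1.3093e+11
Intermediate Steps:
r(h) = -15*h
C = 519451
I = -2699197 (I = -1437525 - 1261672 = -2699197)
(((603426 + r(-246))*(C + 219*(-7357)) + 2747631)*(I + 850901))/(-9356569) = (((603426 - 15*(-246))*(519451 + 219*(-7357)) + 2747631)*(-2699197 + 850901))/(-9356569) = (((603426 + 3690)*(519451 - 1611183) + 2747631)*(-1848296))*(-1/9356569) = ((607116*(-1091732) + 2747631)*(-1848296))*(-1/9356569) = ((-662807964912 + 2747631)*(-1848296))*(-1/9356569) = -662805217281*(-1848296)*(-1/9356569) = 1225060231879603176*(-1/9356569) = -1225060231879603176/9356569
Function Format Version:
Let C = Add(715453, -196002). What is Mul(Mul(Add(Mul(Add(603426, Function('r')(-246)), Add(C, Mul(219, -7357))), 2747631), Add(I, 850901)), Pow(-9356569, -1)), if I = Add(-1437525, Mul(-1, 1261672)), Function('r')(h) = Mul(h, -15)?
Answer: Rational(-1225060231879603176, 9356569) ≈ -1.3093e+11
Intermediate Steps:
Function('r')(h) = Mul(-15, h)
C = 519451
I = -2699197 (I = Add(-1437525, -1261672) = -2699197)
Mul(Mul(Add(Mul(Add(603426, Function('r')(-246)), Add(C, Mul(219, -7357))), 2747631), Add(I, 850901)), Pow(-9356569, -1)) = Mul(Mul(Add(Mul(Add(603426, Mul(-15, -246)), Add(519451, Mul(219, -7357))), 2747631), Add(-2699197, 850901)), Pow(-9356569, -1)) = Mul(Mul(Add(Mul(Add(603426, 3690), Add(519451, -1611183)), 2747631), -1848296), Rational(-1, 9356569)) = Mul(Mul(Add(Mul(607116, -1091732), 2747631), -1848296), Rational(-1, 9356569)) = Mul(Mul(Add(-662807964912, 2747631), -1848296), Rational(-1, 9356569)) = Mul(Mul(-662805217281, -1848296), Rational(-1, 9356569)) = Mul(1225060231879603176, Rational(-1, 9356569)) = Rational(-1225060231879603176, 9356569)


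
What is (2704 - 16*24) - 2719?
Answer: -399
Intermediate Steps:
(2704 - 16*24) - 2719 = (2704 - 384) - 2719 = 2320 - 2719 = -399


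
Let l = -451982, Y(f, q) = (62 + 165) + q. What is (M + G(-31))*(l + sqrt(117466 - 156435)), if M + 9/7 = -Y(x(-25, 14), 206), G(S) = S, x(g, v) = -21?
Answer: 1472105374/7 - 3257*I*sqrt(38969)/7 ≈ 2.103e+8 - 91850.0*I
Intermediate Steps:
Y(f, q) = 227 + q
M = -3040/7 (M = -9/7 - (227 + 206) = -9/7 - 1*433 = -9/7 - 433 = -3040/7 ≈ -434.29)
(M + G(-31))*(l + sqrt(117466 - 156435)) = (-3040/7 - 31)*(-451982 + sqrt(117466 - 156435)) = -3257*(-451982 + sqrt(-38969))/7 = -3257*(-451982 + I*sqrt(38969))/7 = 1472105374/7 - 3257*I*sqrt(38969)/7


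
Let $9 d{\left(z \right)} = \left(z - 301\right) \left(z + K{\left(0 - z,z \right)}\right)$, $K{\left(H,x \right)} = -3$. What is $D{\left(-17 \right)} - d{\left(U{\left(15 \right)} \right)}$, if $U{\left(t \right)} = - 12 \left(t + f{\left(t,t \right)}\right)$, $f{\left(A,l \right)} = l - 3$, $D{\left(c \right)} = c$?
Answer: $- \frac{68176}{3} \approx -22725.0$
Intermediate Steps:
$f{\left(A,l \right)} = -3 + l$
$U{\left(t \right)} = 36 - 24 t$ ($U{\left(t \right)} = - 12 \left(t + \left(-3 + t\right)\right) = - 12 \left(-3 + 2 t\right) = 36 - 24 t$)
$d{\left(z \right)} = \frac{\left(-301 + z\right) \left(-3 + z\right)}{9}$ ($d{\left(z \right)} = \frac{\left(z - 301\right) \left(z - 3\right)}{9} = \frac{\left(-301 + z\right) \left(-3 + z\right)}{9}$)
$D{\left(-17 \right)} - d{\left(U{\left(15 \right)} \right)} = -17 - \left(\frac{301}{3} - \frac{304 \left(36 - 360\right)}{9} + \frac{\left(36 - 360\right)^{2}}{9}\right) = -17 - \left(\frac{301}{3} - -10944 + \frac{\left(-324\right)^{2}}{9}\right) = -17 - \left(\frac{301}{3} + 10944 + \frac{1}{9} \cdot 104976\right) = -17 - \left(\frac{301}{3} + 10944 + 11664\right) = -17 - \frac{68125}{3} = - \frac{68176}{3}$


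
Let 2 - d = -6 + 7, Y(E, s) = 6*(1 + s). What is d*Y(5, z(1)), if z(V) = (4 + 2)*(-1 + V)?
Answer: 6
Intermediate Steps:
z(V) = -6 + 6*V (z(V) = 6*(-1 + V) = -6 + 6*V)
Y(E, s) = 6 + 6*s
d = 1 (d = 2 - (-6 + 7) = 2 - 1*1 = 2 - 1 = 1)
d*Y(5, z(1)) = 1*(6 + 6*(-6 + 6*1)) = 1*(6 + 6*(-6 + 6)) = 1*(6 + 6*0) = 1*(6 + 0) = 1*6 = 6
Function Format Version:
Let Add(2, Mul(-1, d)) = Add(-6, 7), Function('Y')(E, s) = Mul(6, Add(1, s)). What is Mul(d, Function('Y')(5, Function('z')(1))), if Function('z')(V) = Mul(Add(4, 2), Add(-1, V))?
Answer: 6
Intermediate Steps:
Function('z')(V) = Add(-6, Mul(6, V)) (Function('z')(V) = Mul(6, Add(-1, V)) = Add(-6, Mul(6, V)))
Function('Y')(E, s) = Add(6, Mul(6, s))
d = 1 (d = Add(2, Mul(-1, Add(-6, 7))) = Add(2, Mul(-1, 1)) = Add(2, -1) = 1)
Mul(d, Function('Y')(5, Function('z')(1))) = Mul(1, Add(6, Mul(6, Add(-6, Mul(6, 1))))) = Mul(1, Add(6, Mul(6, Add(-6, 6)))) = Mul(1, Add(6, Mul(6, 0))) = Mul(1, Add(6, 0)) = Mul(1, 6) = 6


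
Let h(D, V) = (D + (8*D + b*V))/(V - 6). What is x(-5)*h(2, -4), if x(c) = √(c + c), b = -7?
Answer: -23*I*√10/5 ≈ -14.546*I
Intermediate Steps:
x(c) = √2*√c (x(c) = √(2*c) = √2*√c)
h(D, V) = (-7*V + 9*D)/(-6 + V) (h(D, V) = (D + (8*D - 7*V))/(V - 6) = (D + (-7*V + 8*D))/(-6 + V) = (-7*V + 9*D)/(-6 + V))
x(-5)*h(2, -4) = (√2*√(-5))*((-7*(-4) + 9*2)/(-6 - 4)) = (√2*(I*√5))*((28 + 18)/(-10)) = (I*√10)*(-⅒*46) = (I*√10)*(-23/5) = -23*I*√10/5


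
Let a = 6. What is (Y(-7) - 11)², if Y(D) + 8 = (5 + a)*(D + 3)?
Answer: 3969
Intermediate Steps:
Y(D) = 25 + 11*D (Y(D) = -8 + (5 + 6)*(D + 3) = -8 + 11*(3 + D) = -8 + (33 + 11*D) = 25 + 11*D)
(Y(-7) - 11)² = ((25 + 11*(-7)) - 11)² = ((25 - 77) - 11)² = (-52 - 11)² = (-63)² = 3969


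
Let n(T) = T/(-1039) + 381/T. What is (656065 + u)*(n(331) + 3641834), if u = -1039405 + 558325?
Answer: 219161673799068940/343909 ≈ 6.3727e+11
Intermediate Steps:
u = -481080
n(T) = 381/T - T/1039 (n(T) = T*(-1/1039) + 381/T = -T/1039 + 381/T = 381/T - T/1039)
(656065 + u)*(n(331) + 3641834) = (656065 - 481080)*((381/331 - 1/1039*331) + 3641834) = 174985*((381*(1/331) - 331/1039) + 3641834) = 174985*((381/331 - 331/1039) + 3641834) = 174985*(286298/343909 + 3641834) = 174985*(1252459775404/343909) = 219161673799068940/343909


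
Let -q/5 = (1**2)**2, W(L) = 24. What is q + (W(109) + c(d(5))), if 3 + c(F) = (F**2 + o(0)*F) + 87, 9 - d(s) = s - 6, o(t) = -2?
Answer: 183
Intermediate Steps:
d(s) = 15 - s (d(s) = 9 - (s - 6) = 9 - (-6 + s) = 9 + (6 - s) = 15 - s)
c(F) = 84 + F**2 - 2*F (c(F) = -3 + ((F**2 - 2*F) + 87) = -3 + (87 + F**2 - 2*F) = 84 + F**2 - 2*F)
q = -5 (q = -5*(1**2)**2 = -5*1**2 = -5*1 = -5)
q + (W(109) + c(d(5))) = -5 + (24 + (84 + (15 - 1*5)**2 - 2*(15 - 1*5))) = -5 + (24 + (84 + (15 - 5)**2 - 2*(15 - 5))) = -5 + (24 + (84 + 10**2 - 2*10)) = -5 + (24 + (84 + 100 - 20)) = -5 + (24 + 164) = -5 + 188 = 183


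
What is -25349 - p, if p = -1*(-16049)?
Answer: -41398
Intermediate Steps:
p = 16049
-25349 - p = -25349 - 1*16049 = -25349 - 16049 = -41398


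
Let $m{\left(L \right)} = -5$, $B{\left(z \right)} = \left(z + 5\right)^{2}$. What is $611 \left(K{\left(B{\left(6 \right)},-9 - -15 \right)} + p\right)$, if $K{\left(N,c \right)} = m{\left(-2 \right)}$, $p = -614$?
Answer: $-378209$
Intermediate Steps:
$B{\left(z \right)} = \left(5 + z\right)^{2}$
$K{\left(N,c \right)} = -5$
$611 \left(K{\left(B{\left(6 \right)},-9 - -15 \right)} + p\right) = 611 \left(-5 - 614\right) = 611 \left(-619\right) = -378209$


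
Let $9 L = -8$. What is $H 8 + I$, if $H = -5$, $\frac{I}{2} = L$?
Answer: $- \frac{376}{9} \approx -41.778$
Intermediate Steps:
$L = - \frac{8}{9}$ ($L = \frac{1}{9} \left(-8\right) = - \frac{8}{9} \approx -0.88889$)
$I = - \frac{16}{9}$ ($I = 2 \left(- \frac{8}{9}\right) = - \frac{16}{9} \approx -1.7778$)
$H 8 + I = \left(-5\right) 8 - \frac{16}{9} = -40 - \frac{16}{9} = - \frac{376}{9}$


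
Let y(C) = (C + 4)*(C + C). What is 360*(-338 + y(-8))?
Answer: -98640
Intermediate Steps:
y(C) = 2*C*(4 + C) (y(C) = (4 + C)*(2*C) = 2*C*(4 + C))
360*(-338 + y(-8)) = 360*(-338 + 2*(-8)*(4 - 8)) = 360*(-338 + 2*(-8)*(-4)) = 360*(-338 + 64) = 360*(-274) = -98640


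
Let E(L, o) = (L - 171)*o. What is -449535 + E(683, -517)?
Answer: -714239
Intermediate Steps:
E(L, o) = o*(-171 + L) (E(L, o) = (-171 + L)*o = o*(-171 + L))
-449535 + E(683, -517) = -449535 - 517*(-171 + 683) = -449535 - 517*512 = -449535 - 264704 = -714239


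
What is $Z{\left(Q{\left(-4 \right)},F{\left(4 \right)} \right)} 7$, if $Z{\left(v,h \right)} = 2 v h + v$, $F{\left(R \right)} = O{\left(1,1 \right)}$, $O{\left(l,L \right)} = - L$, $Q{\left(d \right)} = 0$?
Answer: $0$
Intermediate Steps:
$F{\left(R \right)} = -1$ ($F{\left(R \right)} = \left(-1\right) 1 = -1$)
$Z{\left(v,h \right)} = v + 2 h v$ ($Z{\left(v,h \right)} = 2 h v + v = v + 2 h v$)
$Z{\left(Q{\left(-4 \right)},F{\left(4 \right)} \right)} 7 = 0 \left(1 + 2 \left(-1\right)\right) 7 = 0 \left(1 - 2\right) 7 = 0 \left(-1\right) 7 = 0 \cdot 7 = 0$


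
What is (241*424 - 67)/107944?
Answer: 102117/107944 ≈ 0.94602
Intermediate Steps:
(241*424 - 67)/107944 = (102184 - 67)*(1/107944) = 102117*(1/107944) = 102117/107944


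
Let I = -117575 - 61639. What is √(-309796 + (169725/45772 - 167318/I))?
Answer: I*√1302845632036402694121861/2050745802 ≈ 556.59*I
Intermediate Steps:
I = -179214
√(-309796 + (169725/45772 - 167318/I)) = √(-309796 + (169725/45772 - 167318/(-179214))) = √(-309796 + (169725*(1/45772) - 167318*(-1/179214))) = √(-309796 + (169725/45772 + 83659/89607)) = √(-309796 + 19037787823/4101491604) = √(-1270606655164961/4101491604) = I*√1302845632036402694121861/2050745802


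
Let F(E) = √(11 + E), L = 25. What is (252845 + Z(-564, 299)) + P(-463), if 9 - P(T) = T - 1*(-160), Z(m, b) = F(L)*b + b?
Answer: 255250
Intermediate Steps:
Z(m, b) = 7*b (Z(m, b) = √(11 + 25)*b + b = √36*b + b = 6*b + b = 7*b)
P(T) = -151 - T (P(T) = 9 - (T - 1*(-160)) = 9 - (T + 160) = 9 - (160 + T) = 9 + (-160 - T) = -151 - T)
(252845 + Z(-564, 299)) + P(-463) = (252845 + 7*299) + (-151 - 1*(-463)) = (252845 + 2093) + (-151 + 463) = 254938 + 312 = 255250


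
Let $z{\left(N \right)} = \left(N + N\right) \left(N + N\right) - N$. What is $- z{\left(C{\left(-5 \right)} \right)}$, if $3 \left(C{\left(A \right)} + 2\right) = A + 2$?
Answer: $-39$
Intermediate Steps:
$C{\left(A \right)} = - \frac{4}{3} + \frac{A}{3}$ ($C{\left(A \right)} = -2 + \frac{A + 2}{3} = -2 + \frac{2 + A}{3} = -2 + \left(\frac{2}{3} + \frac{A}{3}\right) = - \frac{4}{3} + \frac{A}{3}$)
$z{\left(N \right)} = - N + 4 N^{2}$ ($z{\left(N \right)} = 2 N 2 N - N = 4 N^{2} - N = - N + 4 N^{2}$)
$- z{\left(C{\left(-5 \right)} \right)} = - \left(- \frac{4}{3} + \frac{1}{3} \left(-5\right)\right) \left(-1 + 4 \left(- \frac{4}{3} + \frac{1}{3} \left(-5\right)\right)\right) = - \left(- \frac{4}{3} - \frac{5}{3}\right) \left(-1 + 4 \left(- \frac{4}{3} - \frac{5}{3}\right)\right) = - \left(-3\right) \left(-1 + 4 \left(-3\right)\right) = - \left(-3\right) \left(-1 - 12\right) = - \left(-3\right) \left(-13\right) = \left(-1\right) 39 = -39$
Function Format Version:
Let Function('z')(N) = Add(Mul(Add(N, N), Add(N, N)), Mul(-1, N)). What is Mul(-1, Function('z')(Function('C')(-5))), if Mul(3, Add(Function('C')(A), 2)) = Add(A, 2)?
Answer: -39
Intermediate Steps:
Function('C')(A) = Add(Rational(-4, 3), Mul(Rational(1, 3), A)) (Function('C')(A) = Add(-2, Mul(Rational(1, 3), Add(A, 2))) = Add(-2, Mul(Rational(1, 3), Add(2, A))) = Add(-2, Add(Rational(2, 3), Mul(Rational(1, 3), A))) = Add(Rational(-4, 3), Mul(Rational(1, 3), A)))
Function('z')(N) = Add(Mul(-1, N), Mul(4, Pow(N, 2))) (Function('z')(N) = Add(Mul(Mul(2, N), Mul(2, N)), Mul(-1, N)) = Add(Mul(4, Pow(N, 2)), Mul(-1, N)) = Add(Mul(-1, N), Mul(4, Pow(N, 2))))
Mul(-1, Function('z')(Function('C')(-5))) = Mul(-1, Mul(Add(Rational(-4, 3), Mul(Rational(1, 3), -5)), Add(-1, Mul(4, Add(Rational(-4, 3), Mul(Rational(1, 3), -5)))))) = Mul(-1, Mul(Add(Rational(-4, 3), Rational(-5, 3)), Add(-1, Mul(4, Add(Rational(-4, 3), Rational(-5, 3)))))) = Mul(-1, Mul(-3, Add(-1, Mul(4, -3)))) = Mul(-1, Mul(-3, Add(-1, -12))) = Mul(-1, Mul(-3, -13)) = Mul(-1, 39) = -39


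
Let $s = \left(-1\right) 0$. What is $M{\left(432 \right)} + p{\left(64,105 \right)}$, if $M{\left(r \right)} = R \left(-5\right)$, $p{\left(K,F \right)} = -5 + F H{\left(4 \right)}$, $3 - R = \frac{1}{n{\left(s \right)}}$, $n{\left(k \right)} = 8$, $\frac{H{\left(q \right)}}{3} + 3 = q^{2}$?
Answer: $\frac{32605}{8} \approx 4075.6$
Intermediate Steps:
$s = 0$
$H{\left(q \right)} = -9 + 3 q^{2}$
$R = \frac{23}{8}$ ($R = 3 - \frac{1}{8} = \frac{23}{8} \approx 2.875$)
$p{\left(K,F \right)} = -5 + 39 F$ ($p{\left(K,F \right)} = -5 + F \left(-9 + 3 \cdot 4^{2}\right) = -5 + F \left(-9 + 3 \cdot 16\right) = -5 + F \left(-9 + 48\right) = -5 + F 39 = -5 + 39 F$)
$M{\left(r \right)} = - \frac{115}{8}$ ($M{\left(r \right)} = \frac{23}{8} \left(-5\right) = - \frac{115}{8}$)
$M{\left(432 \right)} + p{\left(64,105 \right)} = - \frac{115}{8} + \left(-5 + 39 \cdot 105\right) = - \frac{115}{8} + \left(-5 + 4095\right) = - \frac{115}{8} + 4090 = \frac{32605}{8}$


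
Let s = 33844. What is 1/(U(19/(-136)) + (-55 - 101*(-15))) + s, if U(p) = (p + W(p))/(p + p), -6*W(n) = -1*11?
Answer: 5609609270/165749 ≈ 33844.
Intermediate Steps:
W(n) = 11/6 (W(n) = -(-1)*11/6 = -1/6*(-11) = 11/6)
U(p) = (11/6 + p)/(2*p) (U(p) = (p + 11/6)/(p + p) = (11/6 + p)/((2*p)) = (11/6 + p)*(1/(2*p)) = (11/6 + p)/(2*p))
1/(U(19/(-136)) + (-55 - 101*(-15))) + s = 1/((11 + 6*(19/(-136)))/(12*((19/(-136)))) + (-55 - 101*(-15))) + 33844 = 1/((11 + 6*(19*(-1/136)))/(12*((19*(-1/136)))) + (-55 + 1515)) + 33844 = 1/((11 + 6*(-19/136))/(12*(-19/136)) + 1460) + 33844 = 1/((1/12)*(-136/19)*(11 - 57/68) + 1460) + 33844 = 1/((1/12)*(-136/19)*(691/68) + 1460) + 33844 = 1/(-691/114 + 1460) + 33844 = 1/(165749/114) + 33844 = 114/165749 + 33844 = 5609609270/165749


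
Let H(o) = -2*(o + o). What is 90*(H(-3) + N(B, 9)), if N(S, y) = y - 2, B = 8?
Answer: 1710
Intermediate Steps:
N(S, y) = -2 + y
H(o) = -4*o
90*(H(-3) + N(B, 9)) = 90*(-4*(-3) + (-2 + 9)) = 90*(12 + 7) = 90*19 = 1710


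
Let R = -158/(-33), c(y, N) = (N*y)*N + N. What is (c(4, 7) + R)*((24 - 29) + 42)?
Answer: 253709/33 ≈ 7688.1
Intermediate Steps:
c(y, N) = N + y*N**2 (c(y, N) = y*N**2 + N = N + y*N**2)
R = 158/33 (R = -158*(-1/33) = 158/33 ≈ 4.7879)
(c(4, 7) + R)*((24 - 29) + 42) = (7*(1 + 7*4) + 158/33)*((24 - 29) + 42) = (7*(1 + 28) + 158/33)*(-5 + 42) = (7*29 + 158/33)*37 = (203 + 158/33)*37 = (6857/33)*37 = 253709/33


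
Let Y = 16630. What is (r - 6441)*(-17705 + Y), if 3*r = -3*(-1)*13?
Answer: 6910100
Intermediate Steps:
r = 13 (r = (-3*(-1)*13)/3 = (3*13)/3 = (⅓)*39 = 13)
(r - 6441)*(-17705 + Y) = (13 - 6441)*(-17705 + 16630) = -6428*(-1075) = 6910100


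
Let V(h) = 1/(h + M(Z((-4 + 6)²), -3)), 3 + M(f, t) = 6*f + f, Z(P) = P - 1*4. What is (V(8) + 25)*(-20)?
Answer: -504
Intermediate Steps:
Z(P) = -4 + P (Z(P) = P - 4 = -4 + P)
M(f, t) = -3 + 7*f (M(f, t) = -3 + (6*f + f) = -3 + 7*f)
V(h) = 1/(-3 + h) (V(h) = 1/(h + (-3 + 7*(-4 + (-4 + 6)²))) = 1/(h + (-3 + 7*(-4 + 2²))) = 1/(h + (-3 + 7*(-4 + 4))) = 1/(h + (-3 + 7*0)) = 1/(h + (-3 + 0)) = 1/(h - 3) = 1/(-3 + h))
(V(8) + 25)*(-20) = (1/(-3 + 8) + 25)*(-20) = (1/5 + 25)*(-20) = (⅕ + 25)*(-20) = (126/5)*(-20) = -504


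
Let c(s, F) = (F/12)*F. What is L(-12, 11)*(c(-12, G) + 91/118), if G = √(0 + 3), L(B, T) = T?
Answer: 2651/236 ≈ 11.233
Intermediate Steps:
G = √3 ≈ 1.7320
c(s, F) = F²/12 (c(s, F) = (F*(1/12))*F = (F/12)*F = F²/12)
L(-12, 11)*(c(-12, G) + 91/118) = 11*((√3)²/12 + 91/118) = 11*((1/12)*3 + 91*(1/118)) = 11*(¼ + 91/118) = 11*(241/236) = 2651/236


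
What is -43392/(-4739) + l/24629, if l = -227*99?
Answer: 87472911/10610621 ≈ 8.2439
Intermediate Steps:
l = -22473
-43392/(-4739) + l/24629 = -43392/(-4739) - 22473/24629 = -43392*(-1/4739) - 22473*1/24629 = 43392/4739 - 2043/2239 = 87472911/10610621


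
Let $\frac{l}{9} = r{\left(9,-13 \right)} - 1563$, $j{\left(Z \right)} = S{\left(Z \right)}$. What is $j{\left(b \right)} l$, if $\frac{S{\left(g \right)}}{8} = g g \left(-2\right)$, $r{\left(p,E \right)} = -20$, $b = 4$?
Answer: $3647232$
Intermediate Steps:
$S{\left(g \right)} = - 16 g^{2}$ ($S{\left(g \right)} = 8 g g \left(-2\right) = 8 g^{2} \left(-2\right) = 8 \left(- 2 g^{2}\right) = - 16 g^{2}$)
$j{\left(Z \right)} = - 16 Z^{2}$
$l = -14247$ ($l = 9 \left(-20 - 1563\right) = 9 \left(-1583\right) = -14247$)
$j{\left(b \right)} l = - 16 \cdot 4^{2} \left(-14247\right) = \left(-16\right) 16 \left(-14247\right) = \left(-256\right) \left(-14247\right) = 3647232$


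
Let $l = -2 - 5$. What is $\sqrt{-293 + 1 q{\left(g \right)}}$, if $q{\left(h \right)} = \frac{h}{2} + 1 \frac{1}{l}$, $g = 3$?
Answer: $\frac{i \sqrt{57162}}{14} \approx 17.078 i$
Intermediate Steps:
$l = -7$
$q{\left(h \right)} = - \frac{1}{7} + \frac{h}{2}$ ($q{\left(h \right)} = \frac{h}{2} + 1 \frac{1}{-7} = h \frac{1}{2} + 1 \left(- \frac{1}{7}\right) = \frac{h}{2} - \frac{1}{7} = - \frac{1}{7} + \frac{h}{2}$)
$\sqrt{-293 + 1 q{\left(g \right)}} = \sqrt{-293 + 1 \left(- \frac{1}{7} + \frac{1}{2} \cdot 3\right)} = \sqrt{-293 + 1 \left(- \frac{1}{7} + \frac{3}{2}\right)} = \sqrt{-293 + 1 \cdot \frac{19}{14}} = \sqrt{-293 + \frac{19}{14}} = \sqrt{- \frac{4083}{14}} = \frac{i \sqrt{57162}}{14}$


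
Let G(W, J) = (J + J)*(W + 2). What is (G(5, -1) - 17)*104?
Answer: -3224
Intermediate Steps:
G(W, J) = 2*J*(2 + W) (G(W, J) = (2*J)*(2 + W) = 2*J*(2 + W))
(G(5, -1) - 17)*104 = (2*(-1)*(2 + 5) - 17)*104 = (2*(-1)*7 - 17)*104 = (-14 - 17)*104 = -31*104 = -3224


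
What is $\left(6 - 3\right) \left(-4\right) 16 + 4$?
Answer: $-188$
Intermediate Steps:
$\left(6 - 3\right) \left(-4\right) 16 + 4 = 3 \left(-4\right) 16 + 4 = \left(-12\right) 16 + 4 = -192 + 4 = -188$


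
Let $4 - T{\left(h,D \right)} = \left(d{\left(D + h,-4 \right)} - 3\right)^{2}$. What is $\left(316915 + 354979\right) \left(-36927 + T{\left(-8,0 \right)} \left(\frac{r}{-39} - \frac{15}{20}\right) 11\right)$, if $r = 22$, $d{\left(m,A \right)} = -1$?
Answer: $- \frac{321028265624}{13} \approx -2.4694 \cdot 10^{10}$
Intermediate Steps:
$T{\left(h,D \right)} = -12$ ($T{\left(h,D \right)} = 4 - \left(-1 - 3\right)^{2} = 4 - \left(-4\right)^{2} = 4 - 16 = -12$)
$\left(316915 + 354979\right) \left(-36927 + T{\left(-8,0 \right)} \left(\frac{r}{-39} - \frac{15}{20}\right) 11\right) = \left(316915 + 354979\right) \left(-36927 + - 12 \left(\frac{22}{-39} - \frac{15}{20}\right) 11\right) = 671894 \left(-36927 + - 12 \left(22 \left(- \frac{1}{39}\right) - \frac{3}{4}\right) 11\right) = 671894 \left(-36927 + - 12 \left(- \frac{22}{39} - \frac{3}{4}\right) 11\right) = 671894 \left(-36927 + \left(-12\right) \left(- \frac{205}{156}\right) 11\right) = 671894 \left(-36927 + \frac{205}{13} \cdot 11\right) = 671894 \left(-36927 + \frac{2255}{13}\right) = 671894 \left(- \frac{477796}{13}\right) = - \frac{321028265624}{13}$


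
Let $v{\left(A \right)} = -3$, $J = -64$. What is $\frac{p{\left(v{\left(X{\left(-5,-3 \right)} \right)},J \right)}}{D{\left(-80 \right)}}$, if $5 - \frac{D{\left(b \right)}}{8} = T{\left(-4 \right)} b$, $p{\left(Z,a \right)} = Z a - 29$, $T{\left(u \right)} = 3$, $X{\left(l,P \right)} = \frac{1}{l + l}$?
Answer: $\frac{163}{1960} \approx 0.083163$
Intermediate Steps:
$X{\left(l,P \right)} = \frac{1}{2 l}$
$p{\left(Z,a \right)} = -29 + Z a$
$D{\left(b \right)} = 40 - 24 b$ ($D{\left(b \right)} = 40 - 8 \cdot 3 b = 40 - 24 b$)
$\frac{p{\left(v{\left(X{\left(-5,-3 \right)} \right)},J \right)}}{D{\left(-80 \right)}} = \frac{-29 - -192}{40 - -1920} = \frac{-29 + 192}{40 + 1920} = \frac{163}{1960}$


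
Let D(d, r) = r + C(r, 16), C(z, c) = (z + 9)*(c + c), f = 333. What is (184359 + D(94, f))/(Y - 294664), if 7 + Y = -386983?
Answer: -32606/113609 ≈ -0.28700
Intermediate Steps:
C(z, c) = 2*c*(9 + z) (C(z, c) = (9 + z)*(2*c) = 2*c*(9 + z))
Y = -386990 (Y = -7 - 386983 = -386990)
D(d, r) = 288 + 33*r (D(d, r) = r + 2*16*(9 + r) = r + (288 + 32*r) = 288 + 33*r)
(184359 + D(94, f))/(Y - 294664) = (184359 + (288 + 33*333))/(-386990 - 294664) = (184359 + (288 + 10989))/(-681654) = (184359 + 11277)*(-1/681654) = 195636*(-1/681654) = -32606/113609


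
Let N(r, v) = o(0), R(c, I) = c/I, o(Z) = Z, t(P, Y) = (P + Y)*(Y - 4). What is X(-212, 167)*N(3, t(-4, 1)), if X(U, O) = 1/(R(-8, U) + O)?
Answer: 0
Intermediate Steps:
t(P, Y) = (-4 + Y)*(P + Y) (t(P, Y) = (P + Y)*(-4 + Y) = (-4 + Y)*(P + Y))
N(r, v) = 0
X(U, O) = 1/(O - 8/U) (X(U, O) = 1/(-8/U + O) = 1/(O - 8/U))
X(-212, 167)*N(3, t(-4, 1)) = -212/(-8 + 167*(-212))*0 = -212/(-8 - 35404)*0 = -212/(-35412)*0 = -212*(-1/35412)*0 = (53/8853)*0 = 0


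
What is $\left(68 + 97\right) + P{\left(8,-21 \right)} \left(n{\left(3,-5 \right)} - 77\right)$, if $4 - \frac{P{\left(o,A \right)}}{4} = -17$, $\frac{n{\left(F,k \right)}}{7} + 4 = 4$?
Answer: $-6303$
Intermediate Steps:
$n{\left(F,k \right)} = 0$ ($n{\left(F,k \right)} = -28 + 7 \cdot 4 = -28 + 28 = 0$)
$P{\left(o,A \right)} = 84$ ($P{\left(o,A \right)} = 16 - -68 = 16 + 68 = 84$)
$\left(68 + 97\right) + P{\left(8,-21 \right)} \left(n{\left(3,-5 \right)} - 77\right) = \left(68 + 97\right) + 84 \left(0 - 77\right) = 165 + 84 \left(0 - 77\right) = 165 + 84 \left(-77\right) = 165 - 6468 = -6303$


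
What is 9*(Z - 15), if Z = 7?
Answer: -72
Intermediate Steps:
9*(Z - 15) = 9*(7 - 15) = 9*(-8) = -72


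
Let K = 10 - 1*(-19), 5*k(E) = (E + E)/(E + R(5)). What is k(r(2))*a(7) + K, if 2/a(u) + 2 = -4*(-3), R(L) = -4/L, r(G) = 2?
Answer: 437/15 ≈ 29.133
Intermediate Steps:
a(u) = ⅕ (a(u) = 2/(-2 - 4*(-3)) = 2/(-2 + 12) = 2/10 = 2*(⅒) = ⅕)
k(E) = 2*E/(5*(-⅘ + E)) (k(E) = ((E + E)/(E - 4/5))/5 = ((2*E)/(E - 4*⅕))/5 = ((2*E)/(E - ⅘))/5 = ((2*E)/(-⅘ + E))/5 = (2*E/(-⅘ + E))/5 = 2*E/(5*(-⅘ + E)))
K = 29 (K = 10 + 19 = 29)
k(r(2))*a(7) + K = (2*2/(-4 + 5*2))*(⅕) + 29 = (2*2/(-4 + 10))*(⅕) + 29 = (2*2/6)*(⅕) + 29 = (2*2*(⅙))*(⅕) + 29 = (⅔)*(⅕) + 29 = 2/15 + 29 = 437/15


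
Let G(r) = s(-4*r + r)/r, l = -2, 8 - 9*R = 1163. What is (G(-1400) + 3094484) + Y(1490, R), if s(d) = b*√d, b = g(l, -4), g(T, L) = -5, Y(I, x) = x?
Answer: 9283067/3 + √42/28 ≈ 3.0944e+6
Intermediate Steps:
R = -385/3 (R = 8/9 - ⅑*1163 = 8/9 - 1163/9 = -385/3 ≈ -128.33)
b = -5
s(d) = -5*√d
G(r) = -5*√3*√(-r)/r (G(r) = (-5*√(-4*r + r))/r = (-5*√3*√(-r))/r = -5*√3*√(-r)/r)
(G(-1400) + 3094484) + Y(1490, R) = (5*√3/√(-1*(-1400)) + 3094484) - 385/3 = (5*√3/√1400 + 3094484) - 385/3 = (5*√3*(√14/140) + 3094484) - 385/3 = (√42/28 + 3094484) - 385/3 = (3094484 + √42/28) - 385/3 = 9283067/3 + √42/28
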